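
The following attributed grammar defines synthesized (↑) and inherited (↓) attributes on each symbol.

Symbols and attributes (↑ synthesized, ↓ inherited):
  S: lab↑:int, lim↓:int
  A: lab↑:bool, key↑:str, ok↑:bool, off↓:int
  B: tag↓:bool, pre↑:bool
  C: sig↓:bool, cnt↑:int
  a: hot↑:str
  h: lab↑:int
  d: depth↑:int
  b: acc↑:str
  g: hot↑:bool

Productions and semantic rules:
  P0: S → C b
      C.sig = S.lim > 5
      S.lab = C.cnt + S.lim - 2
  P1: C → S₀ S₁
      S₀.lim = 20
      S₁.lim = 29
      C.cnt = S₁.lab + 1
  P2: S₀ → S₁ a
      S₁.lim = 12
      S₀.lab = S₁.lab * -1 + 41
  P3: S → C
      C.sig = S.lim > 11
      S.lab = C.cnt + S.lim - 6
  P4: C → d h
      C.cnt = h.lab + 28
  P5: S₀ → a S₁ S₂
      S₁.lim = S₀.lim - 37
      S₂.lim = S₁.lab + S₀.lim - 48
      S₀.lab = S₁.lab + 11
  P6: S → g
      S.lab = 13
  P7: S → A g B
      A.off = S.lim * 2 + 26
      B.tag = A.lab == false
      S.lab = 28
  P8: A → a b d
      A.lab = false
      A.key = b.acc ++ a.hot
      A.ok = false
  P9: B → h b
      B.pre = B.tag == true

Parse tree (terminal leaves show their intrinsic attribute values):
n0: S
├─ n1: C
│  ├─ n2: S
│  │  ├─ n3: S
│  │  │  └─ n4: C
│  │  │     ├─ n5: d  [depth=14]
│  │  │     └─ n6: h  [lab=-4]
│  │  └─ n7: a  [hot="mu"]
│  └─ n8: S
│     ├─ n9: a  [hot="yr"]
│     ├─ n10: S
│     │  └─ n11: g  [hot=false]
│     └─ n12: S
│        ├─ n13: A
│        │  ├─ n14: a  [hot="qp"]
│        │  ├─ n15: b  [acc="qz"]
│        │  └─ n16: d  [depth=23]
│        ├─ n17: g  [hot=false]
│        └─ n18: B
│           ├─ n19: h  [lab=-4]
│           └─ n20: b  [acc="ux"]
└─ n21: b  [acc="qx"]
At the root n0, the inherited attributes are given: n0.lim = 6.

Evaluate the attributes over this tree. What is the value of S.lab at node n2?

1. n0.lim = 6  [given at root]
2. n1.sig = true  [S.lim > 5]
3. n2.lim = 20  [20]
4. n3.lim = 12  [12]
5. n4.sig = true  [S.lim > 11]
6. n5.depth = 14  [terminal]
7. n6.lab = -4  [terminal]
8. n4.cnt = 24  [h.lab + 28]
9. n3.lab = 30  [C.cnt + S.lim - 6]
10. n7.hot = "mu"  [terminal]
11. n2.lab = 11  [S₁.lab * -1 + 41]
12. n8.lim = 29  [29]
13. n9.hot = "yr"  [terminal]
14. n10.lim = -8  [S₀.lim - 37]
15. n11.hot = false  [terminal]
16. n10.lab = 13  [13]
17. n12.lim = -6  [S₁.lab + S₀.lim - 48]
18. n13.off = 14  [S.lim * 2 + 26]
19. n14.hot = "qp"  [terminal]
20. n15.acc = "qz"  [terminal]
21. n16.depth = 23  [terminal]
22. n13.lab = false  [false]
23. n13.key = "qzqp"  [b.acc ++ a.hot]
24. n13.ok = false  [false]
25. n17.hot = false  [terminal]
26. n18.tag = true  [A.lab == false]
27. n19.lab = -4  [terminal]
28. n20.acc = "ux"  [terminal]
29. n18.pre = true  [B.tag == true]
30. n12.lab = 28  [28]
31. n8.lab = 24  [S₁.lab + 11]
32. n1.cnt = 25  [S₁.lab + 1]
33. n21.acc = "qx"  [terminal]
34. n0.lab = 29  [C.cnt + S.lim - 2]

11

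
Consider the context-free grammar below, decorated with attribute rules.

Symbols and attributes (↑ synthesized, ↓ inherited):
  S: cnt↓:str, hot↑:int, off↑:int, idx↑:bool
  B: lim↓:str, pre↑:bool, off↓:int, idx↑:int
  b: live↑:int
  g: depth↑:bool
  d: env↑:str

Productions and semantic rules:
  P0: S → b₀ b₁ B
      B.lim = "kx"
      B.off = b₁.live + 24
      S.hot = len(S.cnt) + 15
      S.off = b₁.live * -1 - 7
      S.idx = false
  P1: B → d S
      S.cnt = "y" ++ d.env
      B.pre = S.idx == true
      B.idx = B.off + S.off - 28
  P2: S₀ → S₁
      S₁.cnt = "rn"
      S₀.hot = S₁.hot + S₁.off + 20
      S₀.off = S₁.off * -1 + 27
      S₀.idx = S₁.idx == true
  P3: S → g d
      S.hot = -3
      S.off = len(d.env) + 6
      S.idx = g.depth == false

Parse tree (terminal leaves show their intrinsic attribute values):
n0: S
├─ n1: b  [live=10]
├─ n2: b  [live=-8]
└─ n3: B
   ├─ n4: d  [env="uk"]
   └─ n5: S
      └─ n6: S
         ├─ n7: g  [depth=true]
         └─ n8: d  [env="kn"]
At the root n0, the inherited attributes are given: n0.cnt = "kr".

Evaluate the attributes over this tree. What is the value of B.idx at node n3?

1. n0.cnt = "kr"  [given at root]
2. n1.live = 10  [terminal]
3. n2.live = -8  [terminal]
4. n3.lim = "kx"  ["kx"]
5. n3.off = 16  [b₁.live + 24]
6. n4.env = "uk"  [terminal]
7. n5.cnt = "yuk"  ["y" ++ d.env]
8. n6.cnt = "rn"  ["rn"]
9. n7.depth = true  [terminal]
10. n8.env = "kn"  [terminal]
11. n6.hot = -3  [-3]
12. n6.off = 8  [len(d.env) + 6]
13. n6.idx = false  [g.depth == false]
14. n5.hot = 25  [S₁.hot + S₁.off + 20]
15. n5.off = 19  [S₁.off * -1 + 27]
16. n5.idx = false  [S₁.idx == true]
17. n3.pre = false  [S.idx == true]
18. n3.idx = 7  [B.off + S.off - 28]
19. n0.hot = 17  [len(S.cnt) + 15]
20. n0.off = 1  [b₁.live * -1 - 7]
21. n0.idx = false  [false]

7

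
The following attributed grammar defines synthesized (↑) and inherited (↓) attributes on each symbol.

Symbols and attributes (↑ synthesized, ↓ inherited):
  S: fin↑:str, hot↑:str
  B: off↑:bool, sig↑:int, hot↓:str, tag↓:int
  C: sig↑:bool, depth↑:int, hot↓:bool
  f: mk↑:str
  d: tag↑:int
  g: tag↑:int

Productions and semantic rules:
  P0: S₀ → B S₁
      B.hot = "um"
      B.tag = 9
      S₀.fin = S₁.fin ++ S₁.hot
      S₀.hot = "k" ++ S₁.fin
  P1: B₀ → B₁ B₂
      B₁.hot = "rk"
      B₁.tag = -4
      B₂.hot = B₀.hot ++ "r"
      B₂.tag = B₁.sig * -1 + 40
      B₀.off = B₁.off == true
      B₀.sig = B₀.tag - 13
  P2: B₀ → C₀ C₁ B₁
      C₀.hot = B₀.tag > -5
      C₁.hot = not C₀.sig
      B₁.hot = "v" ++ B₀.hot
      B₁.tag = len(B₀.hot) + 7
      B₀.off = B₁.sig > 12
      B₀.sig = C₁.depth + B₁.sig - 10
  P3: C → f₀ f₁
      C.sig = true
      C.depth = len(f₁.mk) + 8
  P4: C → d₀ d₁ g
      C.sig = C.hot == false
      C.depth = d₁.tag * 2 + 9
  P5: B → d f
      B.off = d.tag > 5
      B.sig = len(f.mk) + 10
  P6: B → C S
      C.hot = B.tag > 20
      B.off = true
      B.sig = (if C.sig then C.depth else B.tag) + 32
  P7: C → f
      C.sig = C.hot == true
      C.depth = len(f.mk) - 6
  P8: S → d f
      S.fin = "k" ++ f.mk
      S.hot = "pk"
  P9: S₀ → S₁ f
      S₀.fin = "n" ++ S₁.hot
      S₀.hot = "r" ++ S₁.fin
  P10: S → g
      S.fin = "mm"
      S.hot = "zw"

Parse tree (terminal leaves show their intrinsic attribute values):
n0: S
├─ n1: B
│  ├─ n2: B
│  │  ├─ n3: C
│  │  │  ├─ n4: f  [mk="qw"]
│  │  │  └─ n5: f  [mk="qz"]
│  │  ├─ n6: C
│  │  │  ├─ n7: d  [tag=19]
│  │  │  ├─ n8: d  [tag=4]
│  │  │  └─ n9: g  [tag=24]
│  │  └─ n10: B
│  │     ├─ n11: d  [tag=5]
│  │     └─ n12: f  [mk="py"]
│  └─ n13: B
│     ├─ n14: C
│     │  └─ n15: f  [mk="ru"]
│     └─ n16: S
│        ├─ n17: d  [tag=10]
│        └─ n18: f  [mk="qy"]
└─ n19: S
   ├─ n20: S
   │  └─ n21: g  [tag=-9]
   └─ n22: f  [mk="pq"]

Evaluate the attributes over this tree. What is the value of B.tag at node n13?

21

1. n1.hot = "um"  ["um"]
2. n1.tag = 9  [9]
3. n2.hot = "rk"  ["rk"]
4. n2.tag = -4  [-4]
5. n3.hot = true  [B₀.tag > -5]
6. n4.mk = "qw"  [terminal]
7. n5.mk = "qz"  [terminal]
8. n3.sig = true  [true]
9. n3.depth = 10  [len(f₁.mk) + 8]
10. n6.hot = false  [not C₀.sig]
11. n7.tag = 19  [terminal]
12. n8.tag = 4  [terminal]
13. n9.tag = 24  [terminal]
14. n6.sig = true  [C.hot == false]
15. n6.depth = 17  [d₁.tag * 2 + 9]
16. n10.hot = "vrk"  ["v" ++ B₀.hot]
17. n10.tag = 9  [len(B₀.hot) + 7]
18. n11.tag = 5  [terminal]
19. n12.mk = "py"  [terminal]
20. n10.off = false  [d.tag > 5]
21. n10.sig = 12  [len(f.mk) + 10]
22. n2.off = false  [B₁.sig > 12]
23. n2.sig = 19  [C₁.depth + B₁.sig - 10]
24. n13.hot = "umr"  [B₀.hot ++ "r"]
25. n13.tag = 21  [B₁.sig * -1 + 40]
26. n14.hot = true  [B.tag > 20]
27. n15.mk = "ru"  [terminal]
28. n14.sig = true  [C.hot == true]
29. n14.depth = -4  [len(f.mk) - 6]
30. n17.tag = 10  [terminal]
31. n18.mk = "qy"  [terminal]
32. n16.fin = "kqy"  ["k" ++ f.mk]
33. n16.hot = "pk"  ["pk"]
34. n13.off = true  [true]
35. n13.sig = 28  [(if C.sig then C.depth else B.tag) + 32]
36. n1.off = false  [B₁.off == true]
37. n1.sig = -4  [B₀.tag - 13]
38. n21.tag = -9  [terminal]
39. n20.fin = "mm"  ["mm"]
40. n20.hot = "zw"  ["zw"]
41. n22.mk = "pq"  [terminal]
42. n19.fin = "nzw"  ["n" ++ S₁.hot]
43. n19.hot = "rmm"  ["r" ++ S₁.fin]
44. n0.fin = "nzwrmm"  [S₁.fin ++ S₁.hot]
45. n0.hot = "knzw"  ["k" ++ S₁.fin]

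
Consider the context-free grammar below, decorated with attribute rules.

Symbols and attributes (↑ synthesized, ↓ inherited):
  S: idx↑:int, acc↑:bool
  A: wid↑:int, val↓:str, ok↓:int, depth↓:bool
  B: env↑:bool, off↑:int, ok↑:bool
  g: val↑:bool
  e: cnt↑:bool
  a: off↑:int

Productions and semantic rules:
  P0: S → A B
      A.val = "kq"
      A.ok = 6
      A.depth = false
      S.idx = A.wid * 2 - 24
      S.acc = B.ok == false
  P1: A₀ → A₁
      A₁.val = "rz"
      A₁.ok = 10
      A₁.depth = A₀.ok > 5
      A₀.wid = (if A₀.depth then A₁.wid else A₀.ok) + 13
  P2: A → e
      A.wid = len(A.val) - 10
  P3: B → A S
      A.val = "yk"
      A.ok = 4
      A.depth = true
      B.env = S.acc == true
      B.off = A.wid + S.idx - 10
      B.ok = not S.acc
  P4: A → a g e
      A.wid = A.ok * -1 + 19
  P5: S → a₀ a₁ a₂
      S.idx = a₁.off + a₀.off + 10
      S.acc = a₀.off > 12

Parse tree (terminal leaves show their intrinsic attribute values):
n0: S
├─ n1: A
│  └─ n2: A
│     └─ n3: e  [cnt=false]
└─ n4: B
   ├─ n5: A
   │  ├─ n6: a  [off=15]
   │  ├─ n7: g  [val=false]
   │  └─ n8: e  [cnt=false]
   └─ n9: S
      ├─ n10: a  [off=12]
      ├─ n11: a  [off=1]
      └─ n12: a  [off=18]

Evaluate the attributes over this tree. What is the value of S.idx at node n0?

14

1. n1.val = "kq"  ["kq"]
2. n1.ok = 6  [6]
3. n1.depth = false  [false]
4. n2.val = "rz"  ["rz"]
5. n2.ok = 10  [10]
6. n2.depth = true  [A₀.ok > 5]
7. n3.cnt = false  [terminal]
8. n2.wid = -8  [len(A.val) - 10]
9. n1.wid = 19  [(if A₀.depth then A₁.wid else A₀.ok) + 13]
10. n5.val = "yk"  ["yk"]
11. n5.ok = 4  [4]
12. n5.depth = true  [true]
13. n6.off = 15  [terminal]
14. n7.val = false  [terminal]
15. n8.cnt = false  [terminal]
16. n5.wid = 15  [A.ok * -1 + 19]
17. n10.off = 12  [terminal]
18. n11.off = 1  [terminal]
19. n12.off = 18  [terminal]
20. n9.idx = 23  [a₁.off + a₀.off + 10]
21. n9.acc = false  [a₀.off > 12]
22. n4.env = false  [S.acc == true]
23. n4.off = 28  [A.wid + S.idx - 10]
24. n4.ok = true  [not S.acc]
25. n0.idx = 14  [A.wid * 2 - 24]
26. n0.acc = false  [B.ok == false]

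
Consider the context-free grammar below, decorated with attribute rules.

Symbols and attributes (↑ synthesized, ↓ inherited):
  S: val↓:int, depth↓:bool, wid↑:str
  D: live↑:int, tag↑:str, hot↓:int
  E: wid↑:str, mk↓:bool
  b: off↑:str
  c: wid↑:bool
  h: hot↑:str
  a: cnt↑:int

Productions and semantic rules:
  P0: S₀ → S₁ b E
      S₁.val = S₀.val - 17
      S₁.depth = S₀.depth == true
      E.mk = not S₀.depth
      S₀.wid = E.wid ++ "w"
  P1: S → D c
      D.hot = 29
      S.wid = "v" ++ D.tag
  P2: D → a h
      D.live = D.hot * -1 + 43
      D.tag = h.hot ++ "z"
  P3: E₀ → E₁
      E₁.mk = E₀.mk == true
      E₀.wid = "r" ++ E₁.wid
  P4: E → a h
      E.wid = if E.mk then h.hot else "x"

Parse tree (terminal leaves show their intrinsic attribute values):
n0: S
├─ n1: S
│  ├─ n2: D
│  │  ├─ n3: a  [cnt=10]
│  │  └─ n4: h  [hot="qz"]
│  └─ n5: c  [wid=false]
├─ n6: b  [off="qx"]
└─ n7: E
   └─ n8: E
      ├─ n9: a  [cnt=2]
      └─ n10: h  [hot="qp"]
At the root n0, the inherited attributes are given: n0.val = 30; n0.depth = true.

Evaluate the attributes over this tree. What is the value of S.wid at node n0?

1. n0.val = 30  [given at root]
2. n0.depth = true  [given at root]
3. n1.val = 13  [S₀.val - 17]
4. n1.depth = true  [S₀.depth == true]
5. n2.hot = 29  [29]
6. n3.cnt = 10  [terminal]
7. n4.hot = "qz"  [terminal]
8. n2.live = 14  [D.hot * -1 + 43]
9. n2.tag = "qzz"  [h.hot ++ "z"]
10. n5.wid = false  [terminal]
11. n1.wid = "vqzz"  ["v" ++ D.tag]
12. n6.off = "qx"  [terminal]
13. n7.mk = false  [not S₀.depth]
14. n8.mk = false  [E₀.mk == true]
15. n9.cnt = 2  [terminal]
16. n10.hot = "qp"  [terminal]
17. n8.wid = "x"  [if E.mk then h.hot else "x"]
18. n7.wid = "rx"  ["r" ++ E₁.wid]
19. n0.wid = "rxw"  [E.wid ++ "w"]

"rxw"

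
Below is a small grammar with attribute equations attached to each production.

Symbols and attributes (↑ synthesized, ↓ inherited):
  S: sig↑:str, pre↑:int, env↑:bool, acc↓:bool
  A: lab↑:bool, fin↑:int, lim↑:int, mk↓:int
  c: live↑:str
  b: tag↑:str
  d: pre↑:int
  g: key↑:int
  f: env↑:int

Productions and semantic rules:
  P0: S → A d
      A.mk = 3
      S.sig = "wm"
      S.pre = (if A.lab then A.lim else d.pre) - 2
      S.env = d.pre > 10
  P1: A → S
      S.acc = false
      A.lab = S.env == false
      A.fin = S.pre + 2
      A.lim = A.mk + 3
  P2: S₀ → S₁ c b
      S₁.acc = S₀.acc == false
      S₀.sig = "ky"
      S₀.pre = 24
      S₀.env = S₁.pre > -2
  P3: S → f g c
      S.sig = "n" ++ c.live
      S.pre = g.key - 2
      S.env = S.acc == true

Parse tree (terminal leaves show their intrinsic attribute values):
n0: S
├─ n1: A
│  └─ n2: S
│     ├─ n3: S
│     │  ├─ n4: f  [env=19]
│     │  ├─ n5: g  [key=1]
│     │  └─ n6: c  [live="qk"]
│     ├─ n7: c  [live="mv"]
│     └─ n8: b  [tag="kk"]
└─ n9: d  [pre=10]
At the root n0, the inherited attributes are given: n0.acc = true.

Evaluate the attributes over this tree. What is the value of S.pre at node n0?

8

1. n0.acc = true  [given at root]
2. n1.mk = 3  [3]
3. n2.acc = false  [false]
4. n3.acc = true  [S₀.acc == false]
5. n4.env = 19  [terminal]
6. n5.key = 1  [terminal]
7. n6.live = "qk"  [terminal]
8. n3.sig = "nqk"  ["n" ++ c.live]
9. n3.pre = -1  [g.key - 2]
10. n3.env = true  [S.acc == true]
11. n7.live = "mv"  [terminal]
12. n8.tag = "kk"  [terminal]
13. n2.sig = "ky"  ["ky"]
14. n2.pre = 24  [24]
15. n2.env = true  [S₁.pre > -2]
16. n1.lab = false  [S.env == false]
17. n1.fin = 26  [S.pre + 2]
18. n1.lim = 6  [A.mk + 3]
19. n9.pre = 10  [terminal]
20. n0.sig = "wm"  ["wm"]
21. n0.pre = 8  [(if A.lab then A.lim else d.pre) - 2]
22. n0.env = false  [d.pre > 10]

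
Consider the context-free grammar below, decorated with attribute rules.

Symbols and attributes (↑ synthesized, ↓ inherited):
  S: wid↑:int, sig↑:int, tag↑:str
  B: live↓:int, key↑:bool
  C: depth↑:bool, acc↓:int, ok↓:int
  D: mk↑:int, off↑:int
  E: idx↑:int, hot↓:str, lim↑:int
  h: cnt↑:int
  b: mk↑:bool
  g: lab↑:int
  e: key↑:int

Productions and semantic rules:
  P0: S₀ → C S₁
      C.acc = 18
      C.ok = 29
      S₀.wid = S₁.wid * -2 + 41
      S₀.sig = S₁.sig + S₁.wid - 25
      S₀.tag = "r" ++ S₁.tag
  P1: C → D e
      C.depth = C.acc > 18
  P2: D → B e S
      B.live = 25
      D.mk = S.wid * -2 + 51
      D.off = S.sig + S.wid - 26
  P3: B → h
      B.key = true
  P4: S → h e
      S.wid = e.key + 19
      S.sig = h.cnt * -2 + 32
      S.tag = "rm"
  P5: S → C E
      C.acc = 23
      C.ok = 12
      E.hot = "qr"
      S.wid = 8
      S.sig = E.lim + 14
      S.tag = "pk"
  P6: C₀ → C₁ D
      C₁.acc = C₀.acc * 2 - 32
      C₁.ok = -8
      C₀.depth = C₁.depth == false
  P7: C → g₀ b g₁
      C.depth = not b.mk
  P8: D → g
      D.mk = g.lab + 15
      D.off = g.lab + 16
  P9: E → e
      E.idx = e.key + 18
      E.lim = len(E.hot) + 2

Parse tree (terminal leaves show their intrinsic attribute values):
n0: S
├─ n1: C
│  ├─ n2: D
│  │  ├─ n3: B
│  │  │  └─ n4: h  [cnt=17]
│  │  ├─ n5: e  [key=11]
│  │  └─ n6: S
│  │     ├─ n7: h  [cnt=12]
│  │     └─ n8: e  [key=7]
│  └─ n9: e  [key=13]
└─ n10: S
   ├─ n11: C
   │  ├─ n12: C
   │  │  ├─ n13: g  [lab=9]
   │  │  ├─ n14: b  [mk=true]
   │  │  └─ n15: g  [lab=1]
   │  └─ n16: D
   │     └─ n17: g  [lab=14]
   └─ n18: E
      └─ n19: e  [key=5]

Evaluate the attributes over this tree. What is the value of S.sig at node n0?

1. n1.acc = 18  [18]
2. n1.ok = 29  [29]
3. n3.live = 25  [25]
4. n4.cnt = 17  [terminal]
5. n3.key = true  [true]
6. n5.key = 11  [terminal]
7. n7.cnt = 12  [terminal]
8. n8.key = 7  [terminal]
9. n6.wid = 26  [e.key + 19]
10. n6.sig = 8  [h.cnt * -2 + 32]
11. n6.tag = "rm"  ["rm"]
12. n2.mk = -1  [S.wid * -2 + 51]
13. n2.off = 8  [S.sig + S.wid - 26]
14. n9.key = 13  [terminal]
15. n1.depth = false  [C.acc > 18]
16. n11.acc = 23  [23]
17. n11.ok = 12  [12]
18. n12.acc = 14  [C₀.acc * 2 - 32]
19. n12.ok = -8  [-8]
20. n13.lab = 9  [terminal]
21. n14.mk = true  [terminal]
22. n15.lab = 1  [terminal]
23. n12.depth = false  [not b.mk]
24. n17.lab = 14  [terminal]
25. n16.mk = 29  [g.lab + 15]
26. n16.off = 30  [g.lab + 16]
27. n11.depth = true  [C₁.depth == false]
28. n18.hot = "qr"  ["qr"]
29. n19.key = 5  [terminal]
30. n18.idx = 23  [e.key + 18]
31. n18.lim = 4  [len(E.hot) + 2]
32. n10.wid = 8  [8]
33. n10.sig = 18  [E.lim + 14]
34. n10.tag = "pk"  ["pk"]
35. n0.wid = 25  [S₁.wid * -2 + 41]
36. n0.sig = 1  [S₁.sig + S₁.wid - 25]
37. n0.tag = "rpk"  ["r" ++ S₁.tag]

1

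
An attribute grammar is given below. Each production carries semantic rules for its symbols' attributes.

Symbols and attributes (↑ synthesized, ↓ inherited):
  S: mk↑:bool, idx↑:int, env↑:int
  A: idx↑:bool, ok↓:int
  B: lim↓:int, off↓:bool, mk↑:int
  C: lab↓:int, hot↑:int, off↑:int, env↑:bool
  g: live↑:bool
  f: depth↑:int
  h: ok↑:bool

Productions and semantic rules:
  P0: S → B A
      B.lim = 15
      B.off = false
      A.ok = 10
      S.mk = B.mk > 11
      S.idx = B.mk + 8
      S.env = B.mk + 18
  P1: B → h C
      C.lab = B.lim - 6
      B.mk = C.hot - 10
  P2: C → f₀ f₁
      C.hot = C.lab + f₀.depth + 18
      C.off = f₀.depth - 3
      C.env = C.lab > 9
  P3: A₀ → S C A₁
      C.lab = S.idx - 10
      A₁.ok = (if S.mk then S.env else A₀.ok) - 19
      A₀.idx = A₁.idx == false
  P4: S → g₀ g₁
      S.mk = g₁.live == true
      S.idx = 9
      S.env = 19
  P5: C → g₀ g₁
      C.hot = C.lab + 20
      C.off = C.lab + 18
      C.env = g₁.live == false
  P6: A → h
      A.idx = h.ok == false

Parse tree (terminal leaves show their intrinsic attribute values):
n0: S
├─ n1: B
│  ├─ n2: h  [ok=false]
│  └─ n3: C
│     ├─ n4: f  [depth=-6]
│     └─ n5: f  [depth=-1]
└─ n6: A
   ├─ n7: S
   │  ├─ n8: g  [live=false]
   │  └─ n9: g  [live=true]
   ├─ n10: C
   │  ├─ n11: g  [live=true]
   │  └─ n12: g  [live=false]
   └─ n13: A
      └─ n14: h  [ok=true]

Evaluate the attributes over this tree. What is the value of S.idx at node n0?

1. n1.lim = 15  [15]
2. n1.off = false  [false]
3. n2.ok = false  [terminal]
4. n3.lab = 9  [B.lim - 6]
5. n4.depth = -6  [terminal]
6. n5.depth = -1  [terminal]
7. n3.hot = 21  [C.lab + f₀.depth + 18]
8. n3.off = -9  [f₀.depth - 3]
9. n3.env = false  [C.lab > 9]
10. n1.mk = 11  [C.hot - 10]
11. n6.ok = 10  [10]
12. n8.live = false  [terminal]
13. n9.live = true  [terminal]
14. n7.mk = true  [g₁.live == true]
15. n7.idx = 9  [9]
16. n7.env = 19  [19]
17. n10.lab = -1  [S.idx - 10]
18. n11.live = true  [terminal]
19. n12.live = false  [terminal]
20. n10.hot = 19  [C.lab + 20]
21. n10.off = 17  [C.lab + 18]
22. n10.env = true  [g₁.live == false]
23. n13.ok = 0  [(if S.mk then S.env else A₀.ok) - 19]
24. n14.ok = true  [terminal]
25. n13.idx = false  [h.ok == false]
26. n6.idx = true  [A₁.idx == false]
27. n0.mk = false  [B.mk > 11]
28. n0.idx = 19  [B.mk + 8]
29. n0.env = 29  [B.mk + 18]

19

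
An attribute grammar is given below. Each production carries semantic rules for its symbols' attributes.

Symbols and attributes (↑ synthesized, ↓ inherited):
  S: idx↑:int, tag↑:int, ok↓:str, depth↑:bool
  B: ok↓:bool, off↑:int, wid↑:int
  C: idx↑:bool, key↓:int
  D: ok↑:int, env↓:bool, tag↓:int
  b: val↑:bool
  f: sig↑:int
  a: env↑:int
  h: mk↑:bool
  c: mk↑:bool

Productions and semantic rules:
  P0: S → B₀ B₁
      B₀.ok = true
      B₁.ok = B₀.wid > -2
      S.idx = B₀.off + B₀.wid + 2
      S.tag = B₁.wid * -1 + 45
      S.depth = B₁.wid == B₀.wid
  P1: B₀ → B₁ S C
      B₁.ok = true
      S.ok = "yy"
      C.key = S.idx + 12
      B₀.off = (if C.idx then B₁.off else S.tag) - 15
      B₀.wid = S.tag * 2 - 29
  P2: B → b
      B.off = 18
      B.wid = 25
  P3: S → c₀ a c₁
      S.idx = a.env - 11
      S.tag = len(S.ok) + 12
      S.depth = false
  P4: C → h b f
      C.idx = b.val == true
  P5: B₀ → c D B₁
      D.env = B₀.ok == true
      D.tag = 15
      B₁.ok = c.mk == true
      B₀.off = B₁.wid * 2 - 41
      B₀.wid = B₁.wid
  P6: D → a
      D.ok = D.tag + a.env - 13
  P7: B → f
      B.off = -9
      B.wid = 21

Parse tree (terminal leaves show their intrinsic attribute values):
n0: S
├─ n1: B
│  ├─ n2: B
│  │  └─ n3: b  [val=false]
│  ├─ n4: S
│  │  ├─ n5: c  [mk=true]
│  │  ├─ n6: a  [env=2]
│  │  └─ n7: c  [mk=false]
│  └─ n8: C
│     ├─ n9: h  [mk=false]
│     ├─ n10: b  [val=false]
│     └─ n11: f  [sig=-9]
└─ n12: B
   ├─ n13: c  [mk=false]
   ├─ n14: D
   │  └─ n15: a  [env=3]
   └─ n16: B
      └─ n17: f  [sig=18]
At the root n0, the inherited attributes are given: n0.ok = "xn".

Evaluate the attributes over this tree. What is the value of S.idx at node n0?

0

1. n0.ok = "xn"  [given at root]
2. n1.ok = true  [true]
3. n2.ok = true  [true]
4. n3.val = false  [terminal]
5. n2.off = 18  [18]
6. n2.wid = 25  [25]
7. n4.ok = "yy"  ["yy"]
8. n5.mk = true  [terminal]
9. n6.env = 2  [terminal]
10. n7.mk = false  [terminal]
11. n4.idx = -9  [a.env - 11]
12. n4.tag = 14  [len(S.ok) + 12]
13. n4.depth = false  [false]
14. n8.key = 3  [S.idx + 12]
15. n9.mk = false  [terminal]
16. n10.val = false  [terminal]
17. n11.sig = -9  [terminal]
18. n8.idx = false  [b.val == true]
19. n1.off = -1  [(if C.idx then B₁.off else S.tag) - 15]
20. n1.wid = -1  [S.tag * 2 - 29]
21. n12.ok = true  [B₀.wid > -2]
22. n13.mk = false  [terminal]
23. n14.env = true  [B₀.ok == true]
24. n14.tag = 15  [15]
25. n15.env = 3  [terminal]
26. n14.ok = 5  [D.tag + a.env - 13]
27. n16.ok = false  [c.mk == true]
28. n17.sig = 18  [terminal]
29. n16.off = -9  [-9]
30. n16.wid = 21  [21]
31. n12.off = 1  [B₁.wid * 2 - 41]
32. n12.wid = 21  [B₁.wid]
33. n0.idx = 0  [B₀.off + B₀.wid + 2]
34. n0.tag = 24  [B₁.wid * -1 + 45]
35. n0.depth = false  [B₁.wid == B₀.wid]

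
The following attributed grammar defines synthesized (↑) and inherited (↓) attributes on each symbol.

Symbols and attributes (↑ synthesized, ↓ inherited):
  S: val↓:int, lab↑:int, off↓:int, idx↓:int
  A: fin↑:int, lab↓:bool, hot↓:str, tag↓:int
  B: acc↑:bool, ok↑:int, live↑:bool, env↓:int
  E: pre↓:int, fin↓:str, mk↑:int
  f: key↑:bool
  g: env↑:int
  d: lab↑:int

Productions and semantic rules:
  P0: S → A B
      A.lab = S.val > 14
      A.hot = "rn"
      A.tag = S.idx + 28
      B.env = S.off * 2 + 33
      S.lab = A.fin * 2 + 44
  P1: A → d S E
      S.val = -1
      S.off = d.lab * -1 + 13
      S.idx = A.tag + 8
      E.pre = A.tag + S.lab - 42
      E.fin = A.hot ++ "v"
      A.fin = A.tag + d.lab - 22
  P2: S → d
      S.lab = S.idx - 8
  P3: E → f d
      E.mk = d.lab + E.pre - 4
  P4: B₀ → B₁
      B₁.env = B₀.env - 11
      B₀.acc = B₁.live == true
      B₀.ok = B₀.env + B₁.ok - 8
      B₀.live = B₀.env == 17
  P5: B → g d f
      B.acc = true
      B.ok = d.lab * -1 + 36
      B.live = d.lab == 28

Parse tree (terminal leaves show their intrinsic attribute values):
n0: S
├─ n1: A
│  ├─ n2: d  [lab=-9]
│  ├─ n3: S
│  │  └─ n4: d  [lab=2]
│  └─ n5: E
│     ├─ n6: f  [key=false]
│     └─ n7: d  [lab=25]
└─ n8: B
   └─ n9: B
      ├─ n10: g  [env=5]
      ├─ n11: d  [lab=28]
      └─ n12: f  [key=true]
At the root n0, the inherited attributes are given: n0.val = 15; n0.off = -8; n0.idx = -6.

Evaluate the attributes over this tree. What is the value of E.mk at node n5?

1. n0.val = 15  [given at root]
2. n0.off = -8  [given at root]
3. n0.idx = -6  [given at root]
4. n1.lab = true  [S.val > 14]
5. n1.hot = "rn"  ["rn"]
6. n1.tag = 22  [S.idx + 28]
7. n2.lab = -9  [terminal]
8. n3.val = -1  [-1]
9. n3.off = 22  [d.lab * -1 + 13]
10. n3.idx = 30  [A.tag + 8]
11. n4.lab = 2  [terminal]
12. n3.lab = 22  [S.idx - 8]
13. n5.pre = 2  [A.tag + S.lab - 42]
14. n5.fin = "rnv"  [A.hot ++ "v"]
15. n6.key = false  [terminal]
16. n7.lab = 25  [terminal]
17. n5.mk = 23  [d.lab + E.pre - 4]
18. n1.fin = -9  [A.tag + d.lab - 22]
19. n8.env = 17  [S.off * 2 + 33]
20. n9.env = 6  [B₀.env - 11]
21. n10.env = 5  [terminal]
22. n11.lab = 28  [terminal]
23. n12.key = true  [terminal]
24. n9.acc = true  [true]
25. n9.ok = 8  [d.lab * -1 + 36]
26. n9.live = true  [d.lab == 28]
27. n8.acc = true  [B₁.live == true]
28. n8.ok = 17  [B₀.env + B₁.ok - 8]
29. n8.live = true  [B₀.env == 17]
30. n0.lab = 26  [A.fin * 2 + 44]

23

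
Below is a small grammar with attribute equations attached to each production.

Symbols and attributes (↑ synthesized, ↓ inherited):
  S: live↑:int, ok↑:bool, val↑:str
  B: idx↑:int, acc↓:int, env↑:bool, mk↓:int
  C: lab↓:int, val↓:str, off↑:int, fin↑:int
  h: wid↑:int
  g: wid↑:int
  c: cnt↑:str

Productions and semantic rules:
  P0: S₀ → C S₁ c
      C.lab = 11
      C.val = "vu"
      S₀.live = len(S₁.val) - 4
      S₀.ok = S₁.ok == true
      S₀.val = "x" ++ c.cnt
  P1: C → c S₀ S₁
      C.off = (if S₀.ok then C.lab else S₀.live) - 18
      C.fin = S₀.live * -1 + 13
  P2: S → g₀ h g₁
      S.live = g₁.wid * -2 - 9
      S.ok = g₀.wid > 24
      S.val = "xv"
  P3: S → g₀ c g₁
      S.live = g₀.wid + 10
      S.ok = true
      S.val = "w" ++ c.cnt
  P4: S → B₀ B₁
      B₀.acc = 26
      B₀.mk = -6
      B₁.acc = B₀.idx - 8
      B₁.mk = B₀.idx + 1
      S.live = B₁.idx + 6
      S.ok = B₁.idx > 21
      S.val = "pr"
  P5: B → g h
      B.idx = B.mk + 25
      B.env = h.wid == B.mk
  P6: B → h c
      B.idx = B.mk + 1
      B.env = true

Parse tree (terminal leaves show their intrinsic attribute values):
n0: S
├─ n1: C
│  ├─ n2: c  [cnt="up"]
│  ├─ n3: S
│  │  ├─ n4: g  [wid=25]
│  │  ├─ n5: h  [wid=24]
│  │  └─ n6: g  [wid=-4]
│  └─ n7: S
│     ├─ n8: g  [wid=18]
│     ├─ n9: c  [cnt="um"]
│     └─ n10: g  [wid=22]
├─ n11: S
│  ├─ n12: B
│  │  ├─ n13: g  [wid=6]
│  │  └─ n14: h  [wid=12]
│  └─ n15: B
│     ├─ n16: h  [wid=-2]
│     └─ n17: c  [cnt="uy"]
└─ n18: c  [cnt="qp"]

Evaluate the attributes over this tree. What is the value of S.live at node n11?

27

1. n1.lab = 11  [11]
2. n1.val = "vu"  ["vu"]
3. n2.cnt = "up"  [terminal]
4. n4.wid = 25  [terminal]
5. n5.wid = 24  [terminal]
6. n6.wid = -4  [terminal]
7. n3.live = -1  [g₁.wid * -2 - 9]
8. n3.ok = true  [g₀.wid > 24]
9. n3.val = "xv"  ["xv"]
10. n8.wid = 18  [terminal]
11. n9.cnt = "um"  [terminal]
12. n10.wid = 22  [terminal]
13. n7.live = 28  [g₀.wid + 10]
14. n7.ok = true  [true]
15. n7.val = "wum"  ["w" ++ c.cnt]
16. n1.off = -7  [(if S₀.ok then C.lab else S₀.live) - 18]
17. n1.fin = 14  [S₀.live * -1 + 13]
18. n12.acc = 26  [26]
19. n12.mk = -6  [-6]
20. n13.wid = 6  [terminal]
21. n14.wid = 12  [terminal]
22. n12.idx = 19  [B.mk + 25]
23. n12.env = false  [h.wid == B.mk]
24. n15.acc = 11  [B₀.idx - 8]
25. n15.mk = 20  [B₀.idx + 1]
26. n16.wid = -2  [terminal]
27. n17.cnt = "uy"  [terminal]
28. n15.idx = 21  [B.mk + 1]
29. n15.env = true  [true]
30. n11.live = 27  [B₁.idx + 6]
31. n11.ok = false  [B₁.idx > 21]
32. n11.val = "pr"  ["pr"]
33. n18.cnt = "qp"  [terminal]
34. n0.live = -2  [len(S₁.val) - 4]
35. n0.ok = false  [S₁.ok == true]
36. n0.val = "xqp"  ["x" ++ c.cnt]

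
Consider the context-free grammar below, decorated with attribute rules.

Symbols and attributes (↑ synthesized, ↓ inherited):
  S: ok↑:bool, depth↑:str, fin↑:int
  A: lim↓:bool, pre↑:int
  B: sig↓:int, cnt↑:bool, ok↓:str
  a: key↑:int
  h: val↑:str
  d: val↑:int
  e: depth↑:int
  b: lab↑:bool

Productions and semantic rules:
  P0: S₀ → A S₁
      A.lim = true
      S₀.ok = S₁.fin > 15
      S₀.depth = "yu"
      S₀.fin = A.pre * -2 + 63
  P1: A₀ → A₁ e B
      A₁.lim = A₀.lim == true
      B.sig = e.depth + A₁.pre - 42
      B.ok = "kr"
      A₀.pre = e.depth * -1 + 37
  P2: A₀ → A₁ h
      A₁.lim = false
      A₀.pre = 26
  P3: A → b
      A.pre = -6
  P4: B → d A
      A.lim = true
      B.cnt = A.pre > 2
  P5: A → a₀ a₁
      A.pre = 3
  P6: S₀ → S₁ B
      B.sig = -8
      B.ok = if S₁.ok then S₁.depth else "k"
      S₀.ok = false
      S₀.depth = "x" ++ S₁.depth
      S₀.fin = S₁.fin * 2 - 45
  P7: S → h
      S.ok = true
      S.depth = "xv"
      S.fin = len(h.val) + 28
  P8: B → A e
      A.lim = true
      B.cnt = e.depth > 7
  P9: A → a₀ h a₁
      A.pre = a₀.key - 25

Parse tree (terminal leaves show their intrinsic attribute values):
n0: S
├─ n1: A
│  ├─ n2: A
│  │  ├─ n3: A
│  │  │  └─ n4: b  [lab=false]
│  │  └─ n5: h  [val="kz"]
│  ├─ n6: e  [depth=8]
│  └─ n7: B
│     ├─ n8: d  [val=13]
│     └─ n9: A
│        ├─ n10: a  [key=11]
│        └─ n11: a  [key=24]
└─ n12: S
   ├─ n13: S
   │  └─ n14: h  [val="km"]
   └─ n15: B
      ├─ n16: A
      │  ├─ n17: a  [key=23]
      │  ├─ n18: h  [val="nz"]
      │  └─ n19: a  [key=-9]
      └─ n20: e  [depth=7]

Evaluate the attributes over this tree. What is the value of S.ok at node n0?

1. n1.lim = true  [true]
2. n2.lim = true  [A₀.lim == true]
3. n3.lim = false  [false]
4. n4.lab = false  [terminal]
5. n3.pre = -6  [-6]
6. n5.val = "kz"  [terminal]
7. n2.pre = 26  [26]
8. n6.depth = 8  [terminal]
9. n7.sig = -8  [e.depth + A₁.pre - 42]
10. n7.ok = "kr"  ["kr"]
11. n8.val = 13  [terminal]
12. n9.lim = true  [true]
13. n10.key = 11  [terminal]
14. n11.key = 24  [terminal]
15. n9.pre = 3  [3]
16. n7.cnt = true  [A.pre > 2]
17. n1.pre = 29  [e.depth * -1 + 37]
18. n14.val = "km"  [terminal]
19. n13.ok = true  [true]
20. n13.depth = "xv"  ["xv"]
21. n13.fin = 30  [len(h.val) + 28]
22. n15.sig = -8  [-8]
23. n15.ok = "xv"  [if S₁.ok then S₁.depth else "k"]
24. n16.lim = true  [true]
25. n17.key = 23  [terminal]
26. n18.val = "nz"  [terminal]
27. n19.key = -9  [terminal]
28. n16.pre = -2  [a₀.key - 25]
29. n20.depth = 7  [terminal]
30. n15.cnt = false  [e.depth > 7]
31. n12.ok = false  [false]
32. n12.depth = "xxv"  ["x" ++ S₁.depth]
33. n12.fin = 15  [S₁.fin * 2 - 45]
34. n0.ok = false  [S₁.fin > 15]
35. n0.depth = "yu"  ["yu"]
36. n0.fin = 5  [A.pre * -2 + 63]

false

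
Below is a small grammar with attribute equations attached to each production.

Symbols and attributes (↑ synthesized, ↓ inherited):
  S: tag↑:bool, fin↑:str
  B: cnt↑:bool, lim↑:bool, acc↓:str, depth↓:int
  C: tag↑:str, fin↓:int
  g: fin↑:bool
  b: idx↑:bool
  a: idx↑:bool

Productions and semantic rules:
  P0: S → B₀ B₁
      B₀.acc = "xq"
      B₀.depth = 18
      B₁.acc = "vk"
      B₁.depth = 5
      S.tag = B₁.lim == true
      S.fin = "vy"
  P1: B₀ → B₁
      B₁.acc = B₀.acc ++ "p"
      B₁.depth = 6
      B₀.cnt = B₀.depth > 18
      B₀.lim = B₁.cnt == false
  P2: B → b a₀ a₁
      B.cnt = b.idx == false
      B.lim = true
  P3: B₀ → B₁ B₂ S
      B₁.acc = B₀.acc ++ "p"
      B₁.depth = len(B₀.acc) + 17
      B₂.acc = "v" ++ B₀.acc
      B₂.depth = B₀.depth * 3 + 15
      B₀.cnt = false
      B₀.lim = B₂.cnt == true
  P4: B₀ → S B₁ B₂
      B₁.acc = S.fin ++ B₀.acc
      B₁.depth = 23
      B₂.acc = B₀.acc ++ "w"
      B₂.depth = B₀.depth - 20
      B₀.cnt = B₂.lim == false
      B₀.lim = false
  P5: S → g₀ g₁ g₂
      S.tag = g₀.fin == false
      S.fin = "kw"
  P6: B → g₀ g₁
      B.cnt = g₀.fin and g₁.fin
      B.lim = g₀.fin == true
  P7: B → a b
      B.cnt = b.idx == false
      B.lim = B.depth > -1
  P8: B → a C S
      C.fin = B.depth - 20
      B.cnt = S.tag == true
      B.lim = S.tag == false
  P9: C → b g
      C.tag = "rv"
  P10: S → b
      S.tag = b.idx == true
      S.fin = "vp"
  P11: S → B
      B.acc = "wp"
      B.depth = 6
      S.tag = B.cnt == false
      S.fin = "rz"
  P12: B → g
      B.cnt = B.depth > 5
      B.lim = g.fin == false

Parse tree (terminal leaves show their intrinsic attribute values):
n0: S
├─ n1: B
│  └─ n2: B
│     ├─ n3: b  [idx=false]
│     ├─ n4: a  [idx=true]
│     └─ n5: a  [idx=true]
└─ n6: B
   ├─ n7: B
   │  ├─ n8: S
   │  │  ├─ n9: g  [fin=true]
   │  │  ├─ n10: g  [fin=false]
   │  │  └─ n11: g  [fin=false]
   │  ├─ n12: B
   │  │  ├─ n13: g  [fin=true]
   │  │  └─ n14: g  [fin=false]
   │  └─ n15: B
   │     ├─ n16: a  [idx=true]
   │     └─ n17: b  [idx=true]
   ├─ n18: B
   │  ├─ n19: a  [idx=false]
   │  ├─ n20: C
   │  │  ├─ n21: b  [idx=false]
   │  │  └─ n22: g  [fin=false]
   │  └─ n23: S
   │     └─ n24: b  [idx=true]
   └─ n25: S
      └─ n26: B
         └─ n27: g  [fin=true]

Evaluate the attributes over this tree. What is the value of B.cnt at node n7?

1. n1.acc = "xq"  ["xq"]
2. n1.depth = 18  [18]
3. n2.acc = "xqp"  [B₀.acc ++ "p"]
4. n2.depth = 6  [6]
5. n3.idx = false  [terminal]
6. n4.idx = true  [terminal]
7. n5.idx = true  [terminal]
8. n2.cnt = true  [b.idx == false]
9. n2.lim = true  [true]
10. n1.cnt = false  [B₀.depth > 18]
11. n1.lim = false  [B₁.cnt == false]
12. n6.acc = "vk"  ["vk"]
13. n6.depth = 5  [5]
14. n7.acc = "vkp"  [B₀.acc ++ "p"]
15. n7.depth = 19  [len(B₀.acc) + 17]
16. n9.fin = true  [terminal]
17. n10.fin = false  [terminal]
18. n11.fin = false  [terminal]
19. n8.tag = false  [g₀.fin == false]
20. n8.fin = "kw"  ["kw"]
21. n12.acc = "kwvkp"  [S.fin ++ B₀.acc]
22. n12.depth = 23  [23]
23. n13.fin = true  [terminal]
24. n14.fin = false  [terminal]
25. n12.cnt = false  [g₀.fin and g₁.fin]
26. n12.lim = true  [g₀.fin == true]
27. n15.acc = "vkpw"  [B₀.acc ++ "w"]
28. n15.depth = -1  [B₀.depth - 20]
29. n16.idx = true  [terminal]
30. n17.idx = true  [terminal]
31. n15.cnt = false  [b.idx == false]
32. n15.lim = false  [B.depth > -1]
33. n7.cnt = true  [B₂.lim == false]
34. n7.lim = false  [false]
35. n18.acc = "vvk"  ["v" ++ B₀.acc]
36. n18.depth = 30  [B₀.depth * 3 + 15]
37. n19.idx = false  [terminal]
38. n20.fin = 10  [B.depth - 20]
39. n21.idx = false  [terminal]
40. n22.fin = false  [terminal]
41. n20.tag = "rv"  ["rv"]
42. n24.idx = true  [terminal]
43. n23.tag = true  [b.idx == true]
44. n23.fin = "vp"  ["vp"]
45. n18.cnt = true  [S.tag == true]
46. n18.lim = false  [S.tag == false]
47. n26.acc = "wp"  ["wp"]
48. n26.depth = 6  [6]
49. n27.fin = true  [terminal]
50. n26.cnt = true  [B.depth > 5]
51. n26.lim = false  [g.fin == false]
52. n25.tag = false  [B.cnt == false]
53. n25.fin = "rz"  ["rz"]
54. n6.cnt = false  [false]
55. n6.lim = true  [B₂.cnt == true]
56. n0.tag = true  [B₁.lim == true]
57. n0.fin = "vy"  ["vy"]

true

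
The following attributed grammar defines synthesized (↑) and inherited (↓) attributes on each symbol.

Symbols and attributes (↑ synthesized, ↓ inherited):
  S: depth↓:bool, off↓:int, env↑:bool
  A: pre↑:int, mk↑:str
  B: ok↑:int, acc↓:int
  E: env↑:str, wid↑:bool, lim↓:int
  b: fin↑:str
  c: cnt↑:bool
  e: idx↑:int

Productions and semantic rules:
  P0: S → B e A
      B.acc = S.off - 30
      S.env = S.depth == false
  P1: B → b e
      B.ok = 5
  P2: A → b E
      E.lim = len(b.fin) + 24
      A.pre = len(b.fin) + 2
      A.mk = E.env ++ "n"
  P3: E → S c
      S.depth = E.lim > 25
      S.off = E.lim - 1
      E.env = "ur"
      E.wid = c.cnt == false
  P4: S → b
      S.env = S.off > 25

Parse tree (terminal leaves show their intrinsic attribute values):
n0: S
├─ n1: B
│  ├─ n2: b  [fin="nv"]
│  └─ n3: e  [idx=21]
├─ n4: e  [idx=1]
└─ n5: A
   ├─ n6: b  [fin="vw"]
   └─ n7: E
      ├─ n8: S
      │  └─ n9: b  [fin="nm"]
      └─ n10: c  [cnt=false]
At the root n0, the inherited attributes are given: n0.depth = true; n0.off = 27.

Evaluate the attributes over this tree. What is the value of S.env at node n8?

false

1. n0.depth = true  [given at root]
2. n0.off = 27  [given at root]
3. n1.acc = -3  [S.off - 30]
4. n2.fin = "nv"  [terminal]
5. n3.idx = 21  [terminal]
6. n1.ok = 5  [5]
7. n4.idx = 1  [terminal]
8. n6.fin = "vw"  [terminal]
9. n7.lim = 26  [len(b.fin) + 24]
10. n8.depth = true  [E.lim > 25]
11. n8.off = 25  [E.lim - 1]
12. n9.fin = "nm"  [terminal]
13. n8.env = false  [S.off > 25]
14. n10.cnt = false  [terminal]
15. n7.env = "ur"  ["ur"]
16. n7.wid = true  [c.cnt == false]
17. n5.pre = 4  [len(b.fin) + 2]
18. n5.mk = "urn"  [E.env ++ "n"]
19. n0.env = false  [S.depth == false]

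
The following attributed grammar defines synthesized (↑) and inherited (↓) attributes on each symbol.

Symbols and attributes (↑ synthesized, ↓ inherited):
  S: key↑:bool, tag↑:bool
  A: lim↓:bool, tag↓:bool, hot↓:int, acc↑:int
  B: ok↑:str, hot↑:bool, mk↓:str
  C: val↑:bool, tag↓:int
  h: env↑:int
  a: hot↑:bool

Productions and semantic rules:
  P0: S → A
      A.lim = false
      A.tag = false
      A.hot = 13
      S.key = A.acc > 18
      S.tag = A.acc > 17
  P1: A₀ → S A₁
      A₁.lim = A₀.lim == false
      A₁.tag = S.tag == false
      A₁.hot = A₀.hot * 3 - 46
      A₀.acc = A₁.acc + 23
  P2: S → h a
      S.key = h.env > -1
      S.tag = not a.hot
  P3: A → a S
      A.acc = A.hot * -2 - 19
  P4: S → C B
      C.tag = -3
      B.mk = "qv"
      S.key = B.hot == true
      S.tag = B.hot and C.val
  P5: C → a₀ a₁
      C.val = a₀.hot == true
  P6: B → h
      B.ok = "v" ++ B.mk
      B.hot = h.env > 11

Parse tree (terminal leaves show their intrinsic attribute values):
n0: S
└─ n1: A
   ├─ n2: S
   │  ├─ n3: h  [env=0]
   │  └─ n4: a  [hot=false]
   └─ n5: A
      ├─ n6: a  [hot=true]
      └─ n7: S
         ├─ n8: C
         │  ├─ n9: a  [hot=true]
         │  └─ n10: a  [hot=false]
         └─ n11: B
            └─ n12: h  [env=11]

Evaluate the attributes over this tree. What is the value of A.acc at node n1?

18

1. n1.lim = false  [false]
2. n1.tag = false  [false]
3. n1.hot = 13  [13]
4. n3.env = 0  [terminal]
5. n4.hot = false  [terminal]
6. n2.key = true  [h.env > -1]
7. n2.tag = true  [not a.hot]
8. n5.lim = true  [A₀.lim == false]
9. n5.tag = false  [S.tag == false]
10. n5.hot = -7  [A₀.hot * 3 - 46]
11. n6.hot = true  [terminal]
12. n8.tag = -3  [-3]
13. n9.hot = true  [terminal]
14. n10.hot = false  [terminal]
15. n8.val = true  [a₀.hot == true]
16. n11.mk = "qv"  ["qv"]
17. n12.env = 11  [terminal]
18. n11.ok = "vqv"  ["v" ++ B.mk]
19. n11.hot = false  [h.env > 11]
20. n7.key = false  [B.hot == true]
21. n7.tag = false  [B.hot and C.val]
22. n5.acc = -5  [A.hot * -2 - 19]
23. n1.acc = 18  [A₁.acc + 23]
24. n0.key = false  [A.acc > 18]
25. n0.tag = true  [A.acc > 17]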